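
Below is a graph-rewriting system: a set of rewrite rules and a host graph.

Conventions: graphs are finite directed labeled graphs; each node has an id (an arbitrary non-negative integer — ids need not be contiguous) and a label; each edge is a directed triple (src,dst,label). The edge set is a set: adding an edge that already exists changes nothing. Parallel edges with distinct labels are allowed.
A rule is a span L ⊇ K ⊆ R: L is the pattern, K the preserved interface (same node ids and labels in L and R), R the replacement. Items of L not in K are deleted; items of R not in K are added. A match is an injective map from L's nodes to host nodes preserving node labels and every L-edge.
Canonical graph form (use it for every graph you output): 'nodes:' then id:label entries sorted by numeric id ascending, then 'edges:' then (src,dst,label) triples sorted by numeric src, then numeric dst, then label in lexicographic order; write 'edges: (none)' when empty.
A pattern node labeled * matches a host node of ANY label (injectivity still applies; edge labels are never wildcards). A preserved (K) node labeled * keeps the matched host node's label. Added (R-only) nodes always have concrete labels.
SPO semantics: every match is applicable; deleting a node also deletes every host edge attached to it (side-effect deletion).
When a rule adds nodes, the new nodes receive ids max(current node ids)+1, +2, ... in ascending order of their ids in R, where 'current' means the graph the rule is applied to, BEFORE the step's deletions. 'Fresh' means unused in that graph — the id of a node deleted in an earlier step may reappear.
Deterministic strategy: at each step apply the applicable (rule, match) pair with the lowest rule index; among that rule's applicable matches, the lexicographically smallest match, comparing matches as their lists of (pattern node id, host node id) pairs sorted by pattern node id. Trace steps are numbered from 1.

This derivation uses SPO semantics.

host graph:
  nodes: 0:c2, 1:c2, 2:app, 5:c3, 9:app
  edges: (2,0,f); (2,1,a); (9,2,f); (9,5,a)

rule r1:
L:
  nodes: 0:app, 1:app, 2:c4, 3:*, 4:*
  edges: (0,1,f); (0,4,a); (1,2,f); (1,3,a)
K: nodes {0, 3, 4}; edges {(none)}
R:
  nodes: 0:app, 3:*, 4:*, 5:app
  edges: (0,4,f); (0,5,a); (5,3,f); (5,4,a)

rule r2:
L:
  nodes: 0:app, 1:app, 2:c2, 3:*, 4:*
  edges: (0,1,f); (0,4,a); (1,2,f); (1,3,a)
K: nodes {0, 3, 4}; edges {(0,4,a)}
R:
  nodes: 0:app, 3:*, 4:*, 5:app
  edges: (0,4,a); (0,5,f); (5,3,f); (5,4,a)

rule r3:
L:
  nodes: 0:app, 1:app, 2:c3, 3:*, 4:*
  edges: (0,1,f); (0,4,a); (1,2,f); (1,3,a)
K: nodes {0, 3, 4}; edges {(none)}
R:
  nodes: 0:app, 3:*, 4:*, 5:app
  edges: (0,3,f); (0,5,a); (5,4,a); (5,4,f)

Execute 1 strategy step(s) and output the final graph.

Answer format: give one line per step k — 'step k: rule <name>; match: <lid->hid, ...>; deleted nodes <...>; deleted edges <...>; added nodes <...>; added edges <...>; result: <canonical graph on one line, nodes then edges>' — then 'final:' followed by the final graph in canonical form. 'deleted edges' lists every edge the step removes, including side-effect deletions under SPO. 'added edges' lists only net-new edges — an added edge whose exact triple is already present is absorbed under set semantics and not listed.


step 1: rule r2; match: 0->9, 1->2, 2->0, 3->1, 4->5; deleted nodes 0, 2; deleted edges (2,0,f); (2,1,a); (9,2,f); added nodes 10; added edges (9,10,f); (10,1,f); (10,5,a); result: nodes: 1:c2, 5:c3, 9:app, 10:app edges: (9,5,a); (9,10,f); (10,1,f); (10,5,a)
final:
nodes: 1:c2, 5:c3, 9:app, 10:app
edges: (9,5,a); (9,10,f); (10,1,f); (10,5,a)


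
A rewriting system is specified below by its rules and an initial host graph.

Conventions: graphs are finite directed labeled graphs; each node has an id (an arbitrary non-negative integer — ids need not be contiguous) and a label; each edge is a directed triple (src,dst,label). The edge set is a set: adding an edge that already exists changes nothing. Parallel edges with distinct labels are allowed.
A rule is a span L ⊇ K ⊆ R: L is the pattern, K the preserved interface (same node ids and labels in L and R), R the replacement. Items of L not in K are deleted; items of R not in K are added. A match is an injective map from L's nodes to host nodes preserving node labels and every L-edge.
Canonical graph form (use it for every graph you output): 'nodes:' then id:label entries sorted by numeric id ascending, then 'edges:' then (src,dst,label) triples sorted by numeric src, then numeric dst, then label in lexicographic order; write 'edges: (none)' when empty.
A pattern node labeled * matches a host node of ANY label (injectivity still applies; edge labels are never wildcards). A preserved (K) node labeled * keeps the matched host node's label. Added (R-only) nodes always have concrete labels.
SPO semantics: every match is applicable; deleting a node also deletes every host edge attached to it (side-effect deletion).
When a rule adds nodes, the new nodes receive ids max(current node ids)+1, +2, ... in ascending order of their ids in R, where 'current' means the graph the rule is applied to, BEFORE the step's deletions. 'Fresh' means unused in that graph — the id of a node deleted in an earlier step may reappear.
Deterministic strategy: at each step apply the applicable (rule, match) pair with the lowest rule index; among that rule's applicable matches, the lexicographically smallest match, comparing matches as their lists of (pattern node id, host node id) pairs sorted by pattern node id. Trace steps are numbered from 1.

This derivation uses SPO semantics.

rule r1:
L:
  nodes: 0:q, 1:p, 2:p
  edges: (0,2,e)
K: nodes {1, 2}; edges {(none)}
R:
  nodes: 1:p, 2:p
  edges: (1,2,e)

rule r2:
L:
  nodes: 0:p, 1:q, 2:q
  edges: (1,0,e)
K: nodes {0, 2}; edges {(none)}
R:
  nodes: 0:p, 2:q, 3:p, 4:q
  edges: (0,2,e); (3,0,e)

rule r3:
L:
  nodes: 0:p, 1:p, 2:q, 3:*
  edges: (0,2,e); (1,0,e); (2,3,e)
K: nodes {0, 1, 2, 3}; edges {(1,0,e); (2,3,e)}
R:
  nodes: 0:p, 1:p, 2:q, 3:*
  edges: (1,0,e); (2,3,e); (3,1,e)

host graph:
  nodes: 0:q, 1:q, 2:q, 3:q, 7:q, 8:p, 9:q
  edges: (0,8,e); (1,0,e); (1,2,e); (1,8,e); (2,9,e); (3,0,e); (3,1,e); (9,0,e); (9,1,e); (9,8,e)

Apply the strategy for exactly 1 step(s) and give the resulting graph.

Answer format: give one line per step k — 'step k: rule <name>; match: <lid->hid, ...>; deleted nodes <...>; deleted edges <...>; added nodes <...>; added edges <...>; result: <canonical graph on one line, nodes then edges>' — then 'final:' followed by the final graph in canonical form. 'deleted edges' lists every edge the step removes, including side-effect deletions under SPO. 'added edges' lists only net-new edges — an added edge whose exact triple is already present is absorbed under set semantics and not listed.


step 1: rule r2; match: 0->8, 1->0, 2->1; deleted nodes 0; deleted edges (0,8,e); (1,0,e); (3,0,e); (9,0,e); added nodes 10, 11; added edges (8,1,e); (10,8,e); result: nodes: 1:q, 2:q, 3:q, 7:q, 8:p, 9:q, 10:p, 11:q edges: (1,2,e); (1,8,e); (2,9,e); (3,1,e); (8,1,e); (9,1,e); (9,8,e); (10,8,e)
final:
nodes: 1:q, 2:q, 3:q, 7:q, 8:p, 9:q, 10:p, 11:q
edges: (1,2,e); (1,8,e); (2,9,e); (3,1,e); (8,1,e); (9,1,e); (9,8,e); (10,8,e)


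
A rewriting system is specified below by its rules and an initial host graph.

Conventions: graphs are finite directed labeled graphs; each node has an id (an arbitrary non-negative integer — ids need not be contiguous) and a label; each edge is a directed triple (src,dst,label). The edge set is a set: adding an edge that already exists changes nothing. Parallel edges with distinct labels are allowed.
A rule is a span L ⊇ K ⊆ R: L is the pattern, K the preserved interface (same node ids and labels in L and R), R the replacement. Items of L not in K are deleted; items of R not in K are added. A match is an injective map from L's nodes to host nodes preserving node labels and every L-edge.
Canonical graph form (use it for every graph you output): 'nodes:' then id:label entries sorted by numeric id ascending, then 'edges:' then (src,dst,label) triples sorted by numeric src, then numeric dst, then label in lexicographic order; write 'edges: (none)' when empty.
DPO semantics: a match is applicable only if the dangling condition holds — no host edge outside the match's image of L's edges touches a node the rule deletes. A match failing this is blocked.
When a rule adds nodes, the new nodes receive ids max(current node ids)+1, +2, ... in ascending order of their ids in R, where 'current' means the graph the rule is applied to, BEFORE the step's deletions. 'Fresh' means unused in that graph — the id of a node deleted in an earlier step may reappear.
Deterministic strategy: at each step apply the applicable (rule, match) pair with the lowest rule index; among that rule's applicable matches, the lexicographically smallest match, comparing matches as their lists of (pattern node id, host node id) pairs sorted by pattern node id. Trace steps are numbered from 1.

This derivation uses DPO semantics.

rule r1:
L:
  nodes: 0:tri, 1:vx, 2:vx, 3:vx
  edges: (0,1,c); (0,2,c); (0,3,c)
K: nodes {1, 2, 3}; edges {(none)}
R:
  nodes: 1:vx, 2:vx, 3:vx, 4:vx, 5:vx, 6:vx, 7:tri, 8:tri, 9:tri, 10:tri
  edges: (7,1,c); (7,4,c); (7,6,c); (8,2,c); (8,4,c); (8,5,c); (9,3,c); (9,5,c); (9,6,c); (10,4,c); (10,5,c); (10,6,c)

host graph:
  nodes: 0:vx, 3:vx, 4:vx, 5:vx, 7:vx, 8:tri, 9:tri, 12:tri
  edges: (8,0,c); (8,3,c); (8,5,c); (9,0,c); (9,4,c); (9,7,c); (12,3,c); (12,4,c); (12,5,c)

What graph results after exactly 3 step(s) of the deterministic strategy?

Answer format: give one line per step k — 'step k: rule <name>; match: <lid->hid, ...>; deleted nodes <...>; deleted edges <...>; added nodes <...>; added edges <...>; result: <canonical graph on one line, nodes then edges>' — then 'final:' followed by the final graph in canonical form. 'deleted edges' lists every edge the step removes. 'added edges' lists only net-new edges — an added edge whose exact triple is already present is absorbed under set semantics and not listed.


step 1: rule r1; match: 0->8, 1->0, 2->3, 3->5; deleted nodes 8; deleted edges (8,0,c); (8,3,c); (8,5,c); added nodes 13, 14, 15, 16, 17, 18, 19; added edges (16,0,c); (16,13,c); (16,15,c); (17,3,c); (17,13,c); (17,14,c); (18,5,c); (18,14,c); (18,15,c); (19,13,c); (19,14,c); (19,15,c); result: nodes: 0:vx, 3:vx, 4:vx, 5:vx, 7:vx, 9:tri, 12:tri, 13:vx, 14:vx, 15:vx, 16:tri, 17:tri, 18:tri, 19:tri edges: (9,0,c); (9,4,c); (9,7,c); (12,3,c); (12,4,c); (12,5,c); (16,0,c); (16,13,c); (16,15,c); (17,3,c); (17,13,c); (17,14,c); (18,5,c); (18,14,c); (18,15,c); (19,13,c); (19,14,c); (19,15,c)
step 2: rule r1; match: 0->9, 1->0, 2->4, 3->7; deleted nodes 9; deleted edges (9,0,c); (9,4,c); (9,7,c); added nodes 20, 21, 22, 23, 24, 25, 26; added edges (23,0,c); (23,20,c); (23,22,c); (24,4,c); (24,20,c); (24,21,c); (25,7,c); (25,21,c); (25,22,c); (26,20,c); (26,21,c); (26,22,c); result: nodes: 0:vx, 3:vx, 4:vx, 5:vx, 7:vx, 12:tri, 13:vx, 14:vx, 15:vx, 16:tri, 17:tri, 18:tri, 19:tri, 20:vx, 21:vx, 22:vx, 23:tri, 24:tri, 25:tri, 26:tri edges: (12,3,c); (12,4,c); (12,5,c); (16,0,c); (16,13,c); (16,15,c); (17,3,c); (17,13,c); (17,14,c); (18,5,c); (18,14,c); (18,15,c); (19,13,c); (19,14,c); (19,15,c); (23,0,c); (23,20,c); (23,22,c); (24,4,c); (24,20,c); (24,21,c); (25,7,c); (25,21,c); (25,22,c); (26,20,c); (26,21,c); (26,22,c)
step 3: rule r1; match: 0->12, 1->3, 2->4, 3->5; deleted nodes 12; deleted edges (12,3,c); (12,4,c); (12,5,c); added nodes 27, 28, 29, 30, 31, 32, 33; added edges (30,3,c); (30,27,c); (30,29,c); (31,4,c); (31,27,c); (31,28,c); (32,5,c); (32,28,c); (32,29,c); (33,27,c); (33,28,c); (33,29,c); result: nodes: 0:vx, 3:vx, 4:vx, 5:vx, 7:vx, 13:vx, 14:vx, 15:vx, 16:tri, 17:tri, 18:tri, 19:tri, 20:vx, 21:vx, 22:vx, 23:tri, 24:tri, 25:tri, 26:tri, 27:vx, 28:vx, 29:vx, 30:tri, 31:tri, 32:tri, 33:tri edges: (16,0,c); (16,13,c); (16,15,c); (17,3,c); (17,13,c); (17,14,c); (18,5,c); (18,14,c); (18,15,c); (19,13,c); (19,14,c); (19,15,c); (23,0,c); (23,20,c); (23,22,c); (24,4,c); (24,20,c); (24,21,c); (25,7,c); (25,21,c); (25,22,c); (26,20,c); (26,21,c); (26,22,c); (30,3,c); (30,27,c); (30,29,c); (31,4,c); (31,27,c); (31,28,c); (32,5,c); (32,28,c); (32,29,c); (33,27,c); (33,28,c); (33,29,c)
final:
nodes: 0:vx, 3:vx, 4:vx, 5:vx, 7:vx, 13:vx, 14:vx, 15:vx, 16:tri, 17:tri, 18:tri, 19:tri, 20:vx, 21:vx, 22:vx, 23:tri, 24:tri, 25:tri, 26:tri, 27:vx, 28:vx, 29:vx, 30:tri, 31:tri, 32:tri, 33:tri
edges: (16,0,c); (16,13,c); (16,15,c); (17,3,c); (17,13,c); (17,14,c); (18,5,c); (18,14,c); (18,15,c); (19,13,c); (19,14,c); (19,15,c); (23,0,c); (23,20,c); (23,22,c); (24,4,c); (24,20,c); (24,21,c); (25,7,c); (25,21,c); (25,22,c); (26,20,c); (26,21,c); (26,22,c); (30,3,c); (30,27,c); (30,29,c); (31,4,c); (31,27,c); (31,28,c); (32,5,c); (32,28,c); (32,29,c); (33,27,c); (33,28,c); (33,29,c)


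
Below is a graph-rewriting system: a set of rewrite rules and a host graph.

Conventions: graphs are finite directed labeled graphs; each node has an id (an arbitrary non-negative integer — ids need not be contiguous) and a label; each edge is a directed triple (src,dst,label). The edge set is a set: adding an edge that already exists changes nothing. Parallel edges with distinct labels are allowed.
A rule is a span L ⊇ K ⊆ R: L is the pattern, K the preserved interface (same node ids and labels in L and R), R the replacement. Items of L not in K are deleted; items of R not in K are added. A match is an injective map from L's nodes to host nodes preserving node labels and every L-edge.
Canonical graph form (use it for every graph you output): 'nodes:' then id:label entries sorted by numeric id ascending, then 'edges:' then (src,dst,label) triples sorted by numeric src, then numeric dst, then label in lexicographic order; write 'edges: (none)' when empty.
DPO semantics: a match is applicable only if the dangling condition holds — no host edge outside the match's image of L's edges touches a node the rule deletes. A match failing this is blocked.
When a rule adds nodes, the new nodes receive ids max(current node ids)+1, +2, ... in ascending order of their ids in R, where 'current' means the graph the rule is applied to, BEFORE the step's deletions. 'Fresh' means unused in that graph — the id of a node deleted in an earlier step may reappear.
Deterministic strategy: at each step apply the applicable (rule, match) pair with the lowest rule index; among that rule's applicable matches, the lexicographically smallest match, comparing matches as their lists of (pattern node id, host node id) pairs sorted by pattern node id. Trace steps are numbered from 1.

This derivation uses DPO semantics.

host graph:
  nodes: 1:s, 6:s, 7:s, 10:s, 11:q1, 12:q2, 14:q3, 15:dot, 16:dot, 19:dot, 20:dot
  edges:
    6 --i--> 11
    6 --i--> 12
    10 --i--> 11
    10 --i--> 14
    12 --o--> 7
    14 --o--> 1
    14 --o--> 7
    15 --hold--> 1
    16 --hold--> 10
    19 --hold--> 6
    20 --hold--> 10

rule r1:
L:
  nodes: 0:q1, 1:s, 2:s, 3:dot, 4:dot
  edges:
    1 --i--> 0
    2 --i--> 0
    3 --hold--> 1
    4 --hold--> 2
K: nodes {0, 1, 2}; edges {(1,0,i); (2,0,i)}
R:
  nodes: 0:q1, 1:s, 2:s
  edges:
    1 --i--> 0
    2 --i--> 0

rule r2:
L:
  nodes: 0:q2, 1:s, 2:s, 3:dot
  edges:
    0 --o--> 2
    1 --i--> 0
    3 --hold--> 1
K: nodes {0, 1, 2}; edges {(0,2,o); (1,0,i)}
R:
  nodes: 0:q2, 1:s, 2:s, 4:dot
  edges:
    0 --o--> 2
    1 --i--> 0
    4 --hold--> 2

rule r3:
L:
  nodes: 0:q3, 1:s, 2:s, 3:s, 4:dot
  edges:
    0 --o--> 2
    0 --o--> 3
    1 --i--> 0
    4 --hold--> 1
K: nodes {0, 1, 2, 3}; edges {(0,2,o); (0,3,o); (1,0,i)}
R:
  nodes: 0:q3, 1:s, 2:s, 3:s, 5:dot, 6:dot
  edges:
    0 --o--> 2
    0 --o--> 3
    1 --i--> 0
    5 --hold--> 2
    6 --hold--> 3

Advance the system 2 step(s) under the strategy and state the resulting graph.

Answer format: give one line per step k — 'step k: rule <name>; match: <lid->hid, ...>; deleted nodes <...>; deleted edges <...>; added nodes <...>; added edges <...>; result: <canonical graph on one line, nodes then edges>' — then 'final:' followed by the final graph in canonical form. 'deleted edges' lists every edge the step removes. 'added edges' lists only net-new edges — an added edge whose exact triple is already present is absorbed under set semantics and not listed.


step 1: rule r1; match: 0->11, 1->6, 2->10, 3->19, 4->16; deleted nodes 16, 19; deleted edges (16,10,hold); (19,6,hold); added nodes (none); added edges (none); result: nodes: 1:s, 6:s, 7:s, 10:s, 11:q1, 12:q2, 14:q3, 15:dot, 20:dot edges: (6,11,i); (6,12,i); (10,11,i); (10,14,i); (12,7,o); (14,1,o); (14,7,o); (15,1,hold); (20,10,hold)
step 2: rule r3; match: 0->14, 1->10, 2->1, 3->7, 4->20; deleted nodes 20; deleted edges (20,10,hold); added nodes 21, 22; added edges (21,1,hold); (22,7,hold); result: nodes: 1:s, 6:s, 7:s, 10:s, 11:q1, 12:q2, 14:q3, 15:dot, 21:dot, 22:dot edges: (6,11,i); (6,12,i); (10,11,i); (10,14,i); (12,7,o); (14,1,o); (14,7,o); (15,1,hold); (21,1,hold); (22,7,hold)
final:
nodes: 1:s, 6:s, 7:s, 10:s, 11:q1, 12:q2, 14:q3, 15:dot, 21:dot, 22:dot
edges: (6,11,i); (6,12,i); (10,11,i); (10,14,i); (12,7,o); (14,1,o); (14,7,o); (15,1,hold); (21,1,hold); (22,7,hold)


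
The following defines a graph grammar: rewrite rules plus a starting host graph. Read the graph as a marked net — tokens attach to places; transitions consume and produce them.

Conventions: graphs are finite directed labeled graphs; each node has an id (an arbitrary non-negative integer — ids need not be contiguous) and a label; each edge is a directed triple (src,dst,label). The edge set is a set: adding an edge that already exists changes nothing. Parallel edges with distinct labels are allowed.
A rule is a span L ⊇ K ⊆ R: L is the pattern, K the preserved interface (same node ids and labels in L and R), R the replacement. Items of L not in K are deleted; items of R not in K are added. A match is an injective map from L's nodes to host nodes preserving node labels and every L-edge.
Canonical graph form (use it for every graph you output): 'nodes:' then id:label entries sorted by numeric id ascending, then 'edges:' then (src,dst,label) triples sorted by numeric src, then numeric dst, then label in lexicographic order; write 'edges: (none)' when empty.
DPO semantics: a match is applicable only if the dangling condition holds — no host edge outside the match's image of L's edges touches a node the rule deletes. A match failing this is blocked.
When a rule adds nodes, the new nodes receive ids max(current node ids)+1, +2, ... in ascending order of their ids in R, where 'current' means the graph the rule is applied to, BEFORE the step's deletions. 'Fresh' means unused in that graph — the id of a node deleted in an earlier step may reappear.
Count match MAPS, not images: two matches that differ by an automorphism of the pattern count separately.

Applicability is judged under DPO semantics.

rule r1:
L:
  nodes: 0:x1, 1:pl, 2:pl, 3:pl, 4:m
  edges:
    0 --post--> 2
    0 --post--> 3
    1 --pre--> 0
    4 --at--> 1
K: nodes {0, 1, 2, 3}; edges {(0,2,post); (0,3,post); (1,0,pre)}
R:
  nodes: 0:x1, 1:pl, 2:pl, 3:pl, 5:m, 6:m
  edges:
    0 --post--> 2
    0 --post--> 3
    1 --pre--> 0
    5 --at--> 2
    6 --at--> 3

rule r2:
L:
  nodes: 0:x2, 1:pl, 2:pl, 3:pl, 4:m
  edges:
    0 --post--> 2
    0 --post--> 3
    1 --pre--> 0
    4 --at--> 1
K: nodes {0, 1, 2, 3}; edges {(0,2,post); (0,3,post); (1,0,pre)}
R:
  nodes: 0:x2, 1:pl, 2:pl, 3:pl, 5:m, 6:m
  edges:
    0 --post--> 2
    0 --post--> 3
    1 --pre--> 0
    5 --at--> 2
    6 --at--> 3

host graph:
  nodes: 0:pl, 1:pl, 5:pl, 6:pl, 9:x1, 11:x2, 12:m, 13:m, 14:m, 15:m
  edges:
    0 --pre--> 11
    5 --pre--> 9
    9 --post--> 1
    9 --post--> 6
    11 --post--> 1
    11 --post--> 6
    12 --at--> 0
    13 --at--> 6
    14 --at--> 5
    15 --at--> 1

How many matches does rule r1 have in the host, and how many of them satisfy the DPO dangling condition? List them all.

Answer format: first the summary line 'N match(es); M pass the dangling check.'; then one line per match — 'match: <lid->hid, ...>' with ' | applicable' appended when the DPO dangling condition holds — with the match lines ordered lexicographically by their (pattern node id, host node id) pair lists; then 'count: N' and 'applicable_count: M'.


2 match(es); 2 pass the dangling check.
match: 0->9, 1->5, 2->1, 3->6, 4->14 | applicable
match: 0->9, 1->5, 2->6, 3->1, 4->14 | applicable
count: 2
applicable_count: 2


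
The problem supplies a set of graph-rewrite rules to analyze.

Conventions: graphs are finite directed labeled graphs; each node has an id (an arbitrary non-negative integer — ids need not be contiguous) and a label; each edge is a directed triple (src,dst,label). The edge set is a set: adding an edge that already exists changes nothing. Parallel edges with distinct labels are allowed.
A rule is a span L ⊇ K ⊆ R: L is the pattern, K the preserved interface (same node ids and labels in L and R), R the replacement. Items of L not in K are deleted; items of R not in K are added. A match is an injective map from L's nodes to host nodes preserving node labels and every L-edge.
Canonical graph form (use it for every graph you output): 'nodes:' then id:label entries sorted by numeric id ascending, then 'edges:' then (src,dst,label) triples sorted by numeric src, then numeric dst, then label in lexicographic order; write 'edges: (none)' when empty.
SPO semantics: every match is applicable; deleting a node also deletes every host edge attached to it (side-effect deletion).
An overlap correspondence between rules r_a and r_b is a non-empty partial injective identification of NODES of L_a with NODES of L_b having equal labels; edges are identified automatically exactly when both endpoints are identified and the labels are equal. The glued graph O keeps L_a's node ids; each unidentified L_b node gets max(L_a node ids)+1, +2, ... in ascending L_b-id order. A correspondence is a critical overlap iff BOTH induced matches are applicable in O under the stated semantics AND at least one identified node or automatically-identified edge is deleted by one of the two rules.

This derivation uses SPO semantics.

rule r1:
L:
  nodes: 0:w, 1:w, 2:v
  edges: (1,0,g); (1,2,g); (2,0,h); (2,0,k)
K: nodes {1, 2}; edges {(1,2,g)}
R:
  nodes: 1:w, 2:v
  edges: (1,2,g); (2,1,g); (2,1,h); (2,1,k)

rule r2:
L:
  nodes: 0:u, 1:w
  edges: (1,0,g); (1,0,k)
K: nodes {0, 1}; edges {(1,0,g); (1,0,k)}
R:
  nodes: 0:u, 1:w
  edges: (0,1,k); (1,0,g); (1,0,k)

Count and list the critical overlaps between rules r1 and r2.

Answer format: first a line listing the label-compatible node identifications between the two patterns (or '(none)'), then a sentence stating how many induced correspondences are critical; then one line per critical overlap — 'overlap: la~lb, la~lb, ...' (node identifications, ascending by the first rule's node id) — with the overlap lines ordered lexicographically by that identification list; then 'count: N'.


label-compatible node identifications between L(r1) and L(r2): 0~1, 1~1
1 of the induced correspondences is a critical overlap of r1 and r2.
overlap: 0~1
count: 1


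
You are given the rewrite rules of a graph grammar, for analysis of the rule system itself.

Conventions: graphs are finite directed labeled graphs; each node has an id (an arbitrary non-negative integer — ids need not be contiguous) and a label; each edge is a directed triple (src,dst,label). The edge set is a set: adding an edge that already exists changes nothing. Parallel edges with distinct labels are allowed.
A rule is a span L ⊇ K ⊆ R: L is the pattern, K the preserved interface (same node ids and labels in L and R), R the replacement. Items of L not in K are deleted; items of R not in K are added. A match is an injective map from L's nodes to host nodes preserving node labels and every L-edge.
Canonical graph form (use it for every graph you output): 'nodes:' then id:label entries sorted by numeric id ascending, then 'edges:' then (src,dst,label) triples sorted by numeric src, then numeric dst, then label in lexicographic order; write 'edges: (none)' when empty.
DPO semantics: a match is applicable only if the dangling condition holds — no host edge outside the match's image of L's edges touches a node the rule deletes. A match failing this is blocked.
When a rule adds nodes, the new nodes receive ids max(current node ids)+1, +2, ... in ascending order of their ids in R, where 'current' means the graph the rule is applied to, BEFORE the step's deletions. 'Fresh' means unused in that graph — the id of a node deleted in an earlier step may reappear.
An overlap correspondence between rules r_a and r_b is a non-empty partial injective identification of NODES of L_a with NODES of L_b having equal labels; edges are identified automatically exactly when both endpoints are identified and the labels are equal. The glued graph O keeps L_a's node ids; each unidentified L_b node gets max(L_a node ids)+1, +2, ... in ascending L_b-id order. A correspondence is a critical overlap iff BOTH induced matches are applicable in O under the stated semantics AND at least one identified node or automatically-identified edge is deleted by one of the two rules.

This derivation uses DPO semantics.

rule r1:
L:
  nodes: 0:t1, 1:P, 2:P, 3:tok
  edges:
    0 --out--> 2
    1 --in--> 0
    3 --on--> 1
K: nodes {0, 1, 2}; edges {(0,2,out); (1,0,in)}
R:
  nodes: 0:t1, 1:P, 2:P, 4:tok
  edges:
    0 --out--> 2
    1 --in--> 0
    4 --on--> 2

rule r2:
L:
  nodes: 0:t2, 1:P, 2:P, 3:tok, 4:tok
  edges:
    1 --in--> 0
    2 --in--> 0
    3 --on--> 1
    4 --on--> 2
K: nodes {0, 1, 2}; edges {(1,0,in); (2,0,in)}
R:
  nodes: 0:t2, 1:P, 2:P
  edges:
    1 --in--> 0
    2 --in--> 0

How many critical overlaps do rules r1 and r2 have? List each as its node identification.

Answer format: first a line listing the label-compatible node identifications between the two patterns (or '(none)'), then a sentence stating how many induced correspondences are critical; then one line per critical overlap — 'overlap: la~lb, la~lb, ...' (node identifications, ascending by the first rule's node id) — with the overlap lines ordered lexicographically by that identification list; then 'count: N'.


label-compatible node identifications between L(r1) and L(r2): 1~1, 1~2, 2~1, 2~2, 3~3, 3~4
4 of the induced correspondences are critical overlaps of r1 and r2.
overlap: 1~1, 2~2, 3~3
overlap: 1~1, 3~3
overlap: 1~2, 2~1, 3~4
overlap: 1~2, 3~4
count: 4


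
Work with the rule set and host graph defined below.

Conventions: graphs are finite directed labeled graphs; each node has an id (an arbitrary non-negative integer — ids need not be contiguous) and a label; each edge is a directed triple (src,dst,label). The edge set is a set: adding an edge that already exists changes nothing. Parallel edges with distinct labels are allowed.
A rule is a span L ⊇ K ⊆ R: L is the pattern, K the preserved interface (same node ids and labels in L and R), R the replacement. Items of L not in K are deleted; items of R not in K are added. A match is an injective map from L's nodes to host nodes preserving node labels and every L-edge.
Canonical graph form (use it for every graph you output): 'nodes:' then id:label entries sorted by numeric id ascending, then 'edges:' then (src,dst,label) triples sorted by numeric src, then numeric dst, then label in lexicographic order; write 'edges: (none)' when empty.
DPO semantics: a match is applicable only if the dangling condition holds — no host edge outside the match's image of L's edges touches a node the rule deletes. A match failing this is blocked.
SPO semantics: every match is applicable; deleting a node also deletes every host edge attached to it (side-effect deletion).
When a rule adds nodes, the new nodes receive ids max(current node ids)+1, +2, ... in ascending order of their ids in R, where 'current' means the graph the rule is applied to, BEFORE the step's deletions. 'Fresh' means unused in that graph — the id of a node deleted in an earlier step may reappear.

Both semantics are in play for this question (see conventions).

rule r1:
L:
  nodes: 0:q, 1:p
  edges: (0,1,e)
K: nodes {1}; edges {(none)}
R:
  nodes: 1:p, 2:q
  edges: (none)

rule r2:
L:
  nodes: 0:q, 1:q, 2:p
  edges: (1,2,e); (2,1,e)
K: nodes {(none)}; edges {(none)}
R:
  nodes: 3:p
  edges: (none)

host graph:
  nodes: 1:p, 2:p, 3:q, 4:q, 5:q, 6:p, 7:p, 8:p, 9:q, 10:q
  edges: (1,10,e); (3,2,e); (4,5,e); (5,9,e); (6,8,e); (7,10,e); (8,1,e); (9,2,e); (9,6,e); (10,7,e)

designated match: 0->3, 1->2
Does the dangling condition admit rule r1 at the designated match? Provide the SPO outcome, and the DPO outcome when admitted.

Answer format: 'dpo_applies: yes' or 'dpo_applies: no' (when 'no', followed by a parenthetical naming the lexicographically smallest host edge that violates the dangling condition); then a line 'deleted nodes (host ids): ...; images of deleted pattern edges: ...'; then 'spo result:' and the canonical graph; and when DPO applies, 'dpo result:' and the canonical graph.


dpo_applies: yes
deleted nodes (host ids): 3; images of deleted pattern edges: (3,2,e)
spo result:
nodes: 1:p, 2:p, 4:q, 5:q, 6:p, 7:p, 8:p, 9:q, 10:q, 11:q
edges: (1,10,e); (4,5,e); (5,9,e); (6,8,e); (7,10,e); (8,1,e); (9,2,e); (9,6,e); (10,7,e)
dpo result:
nodes: 1:p, 2:p, 4:q, 5:q, 6:p, 7:p, 8:p, 9:q, 10:q, 11:q
edges: (1,10,e); (4,5,e); (5,9,e); (6,8,e); (7,10,e); (8,1,e); (9,2,e); (9,6,e); (10,7,e)


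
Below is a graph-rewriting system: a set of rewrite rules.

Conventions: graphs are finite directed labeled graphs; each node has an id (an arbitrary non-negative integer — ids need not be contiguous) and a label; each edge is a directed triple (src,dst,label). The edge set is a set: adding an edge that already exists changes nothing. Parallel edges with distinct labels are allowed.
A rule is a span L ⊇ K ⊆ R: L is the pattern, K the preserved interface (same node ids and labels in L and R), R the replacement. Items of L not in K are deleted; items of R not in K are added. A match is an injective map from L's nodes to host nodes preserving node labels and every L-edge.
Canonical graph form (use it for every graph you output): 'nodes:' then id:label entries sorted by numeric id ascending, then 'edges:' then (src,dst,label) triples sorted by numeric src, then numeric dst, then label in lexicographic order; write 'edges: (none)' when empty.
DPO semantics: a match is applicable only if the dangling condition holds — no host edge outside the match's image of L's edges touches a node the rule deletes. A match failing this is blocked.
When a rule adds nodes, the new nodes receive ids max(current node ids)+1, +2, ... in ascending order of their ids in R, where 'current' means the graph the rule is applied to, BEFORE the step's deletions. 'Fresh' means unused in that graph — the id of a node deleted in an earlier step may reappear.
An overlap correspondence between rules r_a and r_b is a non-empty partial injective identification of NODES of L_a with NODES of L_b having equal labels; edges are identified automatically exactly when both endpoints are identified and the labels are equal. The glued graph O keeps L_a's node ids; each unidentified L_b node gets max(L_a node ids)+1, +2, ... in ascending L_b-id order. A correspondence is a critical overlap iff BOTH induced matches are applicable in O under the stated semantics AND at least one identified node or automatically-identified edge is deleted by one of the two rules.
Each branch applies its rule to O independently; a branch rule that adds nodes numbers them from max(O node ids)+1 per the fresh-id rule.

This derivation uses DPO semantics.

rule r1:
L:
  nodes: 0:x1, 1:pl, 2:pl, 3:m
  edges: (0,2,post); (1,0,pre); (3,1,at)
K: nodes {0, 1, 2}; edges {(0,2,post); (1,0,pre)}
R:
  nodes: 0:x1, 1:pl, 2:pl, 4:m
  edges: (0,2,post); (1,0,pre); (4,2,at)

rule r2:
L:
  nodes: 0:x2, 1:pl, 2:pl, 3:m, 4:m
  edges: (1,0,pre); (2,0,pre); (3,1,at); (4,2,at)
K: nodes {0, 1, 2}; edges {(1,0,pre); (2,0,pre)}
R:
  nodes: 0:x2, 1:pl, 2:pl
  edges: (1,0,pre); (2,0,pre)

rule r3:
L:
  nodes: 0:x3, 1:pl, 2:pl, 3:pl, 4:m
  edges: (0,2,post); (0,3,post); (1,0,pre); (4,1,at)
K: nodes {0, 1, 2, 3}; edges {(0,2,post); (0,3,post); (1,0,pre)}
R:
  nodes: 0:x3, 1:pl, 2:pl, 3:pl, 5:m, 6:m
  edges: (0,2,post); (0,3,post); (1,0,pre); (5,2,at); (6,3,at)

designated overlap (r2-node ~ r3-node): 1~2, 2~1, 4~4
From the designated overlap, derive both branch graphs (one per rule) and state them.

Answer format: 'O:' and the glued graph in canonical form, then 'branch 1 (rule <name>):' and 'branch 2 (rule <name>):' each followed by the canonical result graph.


O:
nodes: 0:x2, 1:pl, 2:pl, 3:m, 4:m, 5:x3, 6:pl
edges: (1,0,pre); (2,0,pre); (2,5,pre); (3,1,at); (4,2,at); (5,1,post); (5,6,post)
branch 1 (rule r2):
nodes: 0:x2, 1:pl, 2:pl, 5:x3, 6:pl
edges: (1,0,pre); (2,0,pre); (2,5,pre); (5,1,post); (5,6,post)
branch 2 (rule r3):
nodes: 0:x2, 1:pl, 2:pl, 3:m, 5:x3, 6:pl, 7:m, 8:m
edges: (1,0,pre); (2,0,pre); (2,5,pre); (3,1,at); (5,1,post); (5,6,post); (7,1,at); (8,6,at)


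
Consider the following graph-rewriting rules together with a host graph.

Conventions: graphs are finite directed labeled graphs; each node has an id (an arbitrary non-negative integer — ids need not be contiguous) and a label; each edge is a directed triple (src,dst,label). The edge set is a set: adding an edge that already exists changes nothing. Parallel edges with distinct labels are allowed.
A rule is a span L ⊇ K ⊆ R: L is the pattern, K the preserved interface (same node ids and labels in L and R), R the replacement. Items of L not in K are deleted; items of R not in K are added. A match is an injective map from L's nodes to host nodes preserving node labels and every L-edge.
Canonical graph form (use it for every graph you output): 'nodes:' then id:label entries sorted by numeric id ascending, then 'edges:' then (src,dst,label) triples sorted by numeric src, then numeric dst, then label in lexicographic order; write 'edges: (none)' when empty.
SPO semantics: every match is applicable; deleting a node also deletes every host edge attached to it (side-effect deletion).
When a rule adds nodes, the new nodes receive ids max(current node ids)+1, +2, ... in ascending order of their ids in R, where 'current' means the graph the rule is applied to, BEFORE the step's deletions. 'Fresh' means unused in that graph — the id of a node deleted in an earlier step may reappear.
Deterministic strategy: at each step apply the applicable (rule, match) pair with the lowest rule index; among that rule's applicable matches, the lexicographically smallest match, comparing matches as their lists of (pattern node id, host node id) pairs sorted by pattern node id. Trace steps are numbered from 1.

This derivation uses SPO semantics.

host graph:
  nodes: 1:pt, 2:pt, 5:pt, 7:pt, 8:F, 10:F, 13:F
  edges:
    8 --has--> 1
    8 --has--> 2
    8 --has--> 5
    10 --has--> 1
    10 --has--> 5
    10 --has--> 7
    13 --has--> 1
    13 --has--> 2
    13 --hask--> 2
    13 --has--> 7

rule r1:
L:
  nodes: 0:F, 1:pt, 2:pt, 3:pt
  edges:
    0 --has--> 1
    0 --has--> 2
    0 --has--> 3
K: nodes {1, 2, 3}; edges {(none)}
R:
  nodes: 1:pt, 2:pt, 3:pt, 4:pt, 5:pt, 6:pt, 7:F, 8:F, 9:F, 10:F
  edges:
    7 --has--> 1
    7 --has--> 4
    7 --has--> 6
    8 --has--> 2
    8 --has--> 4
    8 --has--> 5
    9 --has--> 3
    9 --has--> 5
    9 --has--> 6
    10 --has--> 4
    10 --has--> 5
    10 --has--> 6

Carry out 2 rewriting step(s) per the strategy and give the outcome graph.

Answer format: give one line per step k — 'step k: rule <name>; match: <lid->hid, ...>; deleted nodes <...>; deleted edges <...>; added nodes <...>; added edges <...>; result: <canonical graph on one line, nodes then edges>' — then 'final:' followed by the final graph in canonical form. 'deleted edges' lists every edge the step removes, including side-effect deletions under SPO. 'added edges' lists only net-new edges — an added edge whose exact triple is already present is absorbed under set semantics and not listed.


step 1: rule r1; match: 0->8, 1->1, 2->2, 3->5; deleted nodes 8; deleted edges (8,1,has); (8,2,has); (8,5,has); added nodes 14, 15, 16, 17, 18, 19, 20; added edges (17,1,has); (17,14,has); (17,16,has); (18,2,has); (18,14,has); (18,15,has); (19,5,has); (19,15,has); (19,16,has); (20,14,has); (20,15,has); (20,16,has); result: nodes: 1:pt, 2:pt, 5:pt, 7:pt, 10:F, 13:F, 14:pt, 15:pt, 16:pt, 17:F, 18:F, 19:F, 20:F edges: (10,1,has); (10,5,has); (10,7,has); (13,1,has); (13,2,has); (13,2,hask); (13,7,has); (17,1,has); (17,14,has); (17,16,has); (18,2,has); (18,14,has); (18,15,has); (19,5,has); (19,15,has); (19,16,has); (20,14,has); (20,15,has); (20,16,has)
step 2: rule r1; match: 0->10, 1->1, 2->5, 3->7; deleted nodes 10; deleted edges (10,1,has); (10,5,has); (10,7,has); added nodes 21, 22, 23, 24, 25, 26, 27; added edges (24,1,has); (24,21,has); (24,23,has); (25,5,has); (25,21,has); (25,22,has); (26,7,has); (26,22,has); (26,23,has); (27,21,has); (27,22,has); (27,23,has); result: nodes: 1:pt, 2:pt, 5:pt, 7:pt, 13:F, 14:pt, 15:pt, 16:pt, 17:F, 18:F, 19:F, 20:F, 21:pt, 22:pt, 23:pt, 24:F, 25:F, 26:F, 27:F edges: (13,1,has); (13,2,has); (13,2,hask); (13,7,has); (17,1,has); (17,14,has); (17,16,has); (18,2,has); (18,14,has); (18,15,has); (19,5,has); (19,15,has); (19,16,has); (20,14,has); (20,15,has); (20,16,has); (24,1,has); (24,21,has); (24,23,has); (25,5,has); (25,21,has); (25,22,has); (26,7,has); (26,22,has); (26,23,has); (27,21,has); (27,22,has); (27,23,has)
final:
nodes: 1:pt, 2:pt, 5:pt, 7:pt, 13:F, 14:pt, 15:pt, 16:pt, 17:F, 18:F, 19:F, 20:F, 21:pt, 22:pt, 23:pt, 24:F, 25:F, 26:F, 27:F
edges: (13,1,has); (13,2,has); (13,2,hask); (13,7,has); (17,1,has); (17,14,has); (17,16,has); (18,2,has); (18,14,has); (18,15,has); (19,5,has); (19,15,has); (19,16,has); (20,14,has); (20,15,has); (20,16,has); (24,1,has); (24,21,has); (24,23,has); (25,5,has); (25,21,has); (25,22,has); (26,7,has); (26,22,has); (26,23,has); (27,21,has); (27,22,has); (27,23,has)


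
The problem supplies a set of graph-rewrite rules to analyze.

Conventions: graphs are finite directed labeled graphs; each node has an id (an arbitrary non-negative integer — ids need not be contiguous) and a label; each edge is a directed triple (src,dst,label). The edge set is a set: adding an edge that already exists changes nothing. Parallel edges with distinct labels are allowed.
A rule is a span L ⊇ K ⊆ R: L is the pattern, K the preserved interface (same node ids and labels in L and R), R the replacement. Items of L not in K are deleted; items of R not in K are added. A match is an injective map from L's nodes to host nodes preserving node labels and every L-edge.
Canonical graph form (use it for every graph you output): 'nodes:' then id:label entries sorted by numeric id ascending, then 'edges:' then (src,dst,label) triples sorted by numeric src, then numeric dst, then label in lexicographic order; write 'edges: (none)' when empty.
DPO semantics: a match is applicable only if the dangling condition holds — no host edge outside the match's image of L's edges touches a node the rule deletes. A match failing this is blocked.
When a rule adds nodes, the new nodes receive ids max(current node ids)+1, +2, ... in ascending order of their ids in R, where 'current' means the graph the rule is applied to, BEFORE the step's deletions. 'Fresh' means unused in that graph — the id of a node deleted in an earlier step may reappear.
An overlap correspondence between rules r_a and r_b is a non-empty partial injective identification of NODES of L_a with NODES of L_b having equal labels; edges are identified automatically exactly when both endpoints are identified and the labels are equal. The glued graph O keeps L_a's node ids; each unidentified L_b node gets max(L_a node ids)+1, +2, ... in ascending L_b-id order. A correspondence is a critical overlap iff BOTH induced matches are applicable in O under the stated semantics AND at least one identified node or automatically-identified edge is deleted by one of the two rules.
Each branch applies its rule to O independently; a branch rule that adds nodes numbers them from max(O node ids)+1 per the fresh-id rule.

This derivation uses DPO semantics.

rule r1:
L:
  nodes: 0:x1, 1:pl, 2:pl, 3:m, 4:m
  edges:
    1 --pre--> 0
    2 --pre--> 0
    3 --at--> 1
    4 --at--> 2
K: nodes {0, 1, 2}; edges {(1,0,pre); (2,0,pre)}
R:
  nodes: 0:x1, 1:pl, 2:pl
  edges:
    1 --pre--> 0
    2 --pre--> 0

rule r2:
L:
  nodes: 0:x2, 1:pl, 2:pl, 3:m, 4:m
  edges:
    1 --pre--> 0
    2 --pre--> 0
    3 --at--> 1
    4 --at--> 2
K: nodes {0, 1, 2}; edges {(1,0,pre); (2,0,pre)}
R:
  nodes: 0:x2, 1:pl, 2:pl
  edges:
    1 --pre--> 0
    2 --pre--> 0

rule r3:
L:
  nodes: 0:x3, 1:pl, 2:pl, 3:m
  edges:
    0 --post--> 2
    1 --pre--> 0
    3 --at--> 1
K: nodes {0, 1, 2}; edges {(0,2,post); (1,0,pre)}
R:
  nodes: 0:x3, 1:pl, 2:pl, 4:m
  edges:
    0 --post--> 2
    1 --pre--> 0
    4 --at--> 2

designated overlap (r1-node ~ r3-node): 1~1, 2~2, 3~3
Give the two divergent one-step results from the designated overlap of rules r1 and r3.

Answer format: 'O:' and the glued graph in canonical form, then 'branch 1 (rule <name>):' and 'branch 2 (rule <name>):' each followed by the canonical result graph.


O:
nodes: 0:x1, 1:pl, 2:pl, 3:m, 4:m, 5:x3
edges: (1,0,pre); (1,5,pre); (2,0,pre); (3,1,at); (4,2,at); (5,2,post)
branch 1 (rule r1):
nodes: 0:x1, 1:pl, 2:pl, 5:x3
edges: (1,0,pre); (1,5,pre); (2,0,pre); (5,2,post)
branch 2 (rule r3):
nodes: 0:x1, 1:pl, 2:pl, 4:m, 5:x3, 6:m
edges: (1,0,pre); (1,5,pre); (2,0,pre); (4,2,at); (5,2,post); (6,2,at)
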